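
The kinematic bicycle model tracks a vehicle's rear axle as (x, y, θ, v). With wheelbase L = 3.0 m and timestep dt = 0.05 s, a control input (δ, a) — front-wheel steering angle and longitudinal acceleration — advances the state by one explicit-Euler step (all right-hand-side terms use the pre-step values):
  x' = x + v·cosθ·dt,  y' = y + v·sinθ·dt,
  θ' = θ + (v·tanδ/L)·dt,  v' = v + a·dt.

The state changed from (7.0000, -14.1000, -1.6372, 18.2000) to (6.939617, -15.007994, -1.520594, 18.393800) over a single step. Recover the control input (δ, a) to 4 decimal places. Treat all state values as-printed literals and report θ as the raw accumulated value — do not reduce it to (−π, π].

δ = 0.3670, a = 3.8760

a = (v'−v)/dt = (0.193800)/0.05 = 3.8760
Δθ = θ'−θ = 0.116606;  (v·dt/L) = 18.2000·0.05/3.0 = 0.303333
tan δ = Δθ·L/(v·dt) = 0.384415  →  δ = 0.3670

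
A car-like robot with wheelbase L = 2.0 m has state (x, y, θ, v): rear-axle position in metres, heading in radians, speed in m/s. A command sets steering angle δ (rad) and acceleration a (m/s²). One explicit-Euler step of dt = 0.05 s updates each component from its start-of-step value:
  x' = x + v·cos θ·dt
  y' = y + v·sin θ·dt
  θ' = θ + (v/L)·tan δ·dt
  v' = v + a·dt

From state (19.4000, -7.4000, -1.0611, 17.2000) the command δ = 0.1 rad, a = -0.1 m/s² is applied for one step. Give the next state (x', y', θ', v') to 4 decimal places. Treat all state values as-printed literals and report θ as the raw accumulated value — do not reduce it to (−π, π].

(19.8196, -8.1507, -1.0180, 17.1950)

x' = 19.4000 + 17.2000·cos(-1.0611)·0.05 = 19.8196
y' = -7.4000 + 17.2000·sin(-1.0611)·0.05 = -8.1507
θ' = -1.0611 + (17.2000/2.0)·tan(0.1)·0.05 = -1.0180
v' = 17.2000 − 0.1000·0.05 = 17.1950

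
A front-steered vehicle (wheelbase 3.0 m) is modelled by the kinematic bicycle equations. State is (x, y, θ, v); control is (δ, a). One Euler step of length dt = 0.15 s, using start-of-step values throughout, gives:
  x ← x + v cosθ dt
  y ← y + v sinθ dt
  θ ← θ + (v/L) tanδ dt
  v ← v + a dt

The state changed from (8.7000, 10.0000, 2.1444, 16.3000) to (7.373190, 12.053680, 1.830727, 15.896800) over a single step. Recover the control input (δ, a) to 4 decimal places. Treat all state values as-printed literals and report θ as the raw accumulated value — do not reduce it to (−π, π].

δ = -0.3674, a = -2.6880

a = (v'−v)/dt = (-0.403200)/0.15 = -2.6880
Δθ = θ'−θ = -0.313673;  (v·dt/L) = 16.3000·0.15/3.0 = 0.815000
tan δ = Δθ·L/(v·dt) = -0.384875  →  δ = -0.3674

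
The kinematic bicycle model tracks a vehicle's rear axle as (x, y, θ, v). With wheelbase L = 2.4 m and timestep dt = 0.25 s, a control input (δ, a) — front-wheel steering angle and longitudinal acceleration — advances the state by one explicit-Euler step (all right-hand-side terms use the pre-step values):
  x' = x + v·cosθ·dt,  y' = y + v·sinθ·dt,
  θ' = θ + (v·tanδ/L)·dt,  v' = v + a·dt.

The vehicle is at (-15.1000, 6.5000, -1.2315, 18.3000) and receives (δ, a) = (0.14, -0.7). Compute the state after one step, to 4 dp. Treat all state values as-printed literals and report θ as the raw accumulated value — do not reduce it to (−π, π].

(-13.5773, 2.1858, -0.9629, 18.1250)

x' = -15.1000 + 18.3000·cos(-1.2315)·0.25 = -13.5773
y' = 6.5000 + 18.3000·sin(-1.2315)·0.25 = 2.1858
θ' = -1.2315 + (18.3000/2.4)·tan(0.14)·0.25 = -0.9629
v' = 18.3000 − 0.7000·0.25 = 18.1250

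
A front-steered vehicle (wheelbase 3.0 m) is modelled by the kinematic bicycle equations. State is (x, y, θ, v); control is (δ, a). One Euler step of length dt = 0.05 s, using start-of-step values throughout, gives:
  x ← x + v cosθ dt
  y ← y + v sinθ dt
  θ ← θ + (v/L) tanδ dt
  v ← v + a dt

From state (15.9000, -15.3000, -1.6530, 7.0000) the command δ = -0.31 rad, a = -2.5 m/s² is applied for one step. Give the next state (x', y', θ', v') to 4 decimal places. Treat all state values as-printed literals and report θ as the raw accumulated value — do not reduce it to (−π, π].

x' = 15.9000 + 7.0000·cos(-1.6530)·0.05 = 15.8713
y' = -15.3000 + 7.0000·sin(-1.6530)·0.05 = -15.6488
θ' = -1.6530 + (7.0000/3.0)·tan(-0.31)·0.05 = -1.6904
v' = 7.0000 − 2.5000·0.05 = 6.8750

(15.8713, -15.6488, -1.6904, 6.8750)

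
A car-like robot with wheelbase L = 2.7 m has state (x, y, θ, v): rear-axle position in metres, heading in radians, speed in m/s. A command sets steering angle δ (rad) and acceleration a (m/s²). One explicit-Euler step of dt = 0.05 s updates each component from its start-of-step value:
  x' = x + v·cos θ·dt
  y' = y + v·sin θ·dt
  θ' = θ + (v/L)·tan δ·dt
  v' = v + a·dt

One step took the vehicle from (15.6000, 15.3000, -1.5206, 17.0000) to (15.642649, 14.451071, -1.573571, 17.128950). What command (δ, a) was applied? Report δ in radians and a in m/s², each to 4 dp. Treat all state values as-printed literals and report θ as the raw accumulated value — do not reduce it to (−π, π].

δ = -0.1667, a = 2.5790

a = (v'−v)/dt = (0.128950)/0.05 = 2.5790
Δθ = θ'−θ = -0.052971;  (v·dt/L) = 17.0000·0.05/2.7 = 0.314815
tan δ = Δθ·L/(v·dt) = -0.168261  →  δ = -0.1667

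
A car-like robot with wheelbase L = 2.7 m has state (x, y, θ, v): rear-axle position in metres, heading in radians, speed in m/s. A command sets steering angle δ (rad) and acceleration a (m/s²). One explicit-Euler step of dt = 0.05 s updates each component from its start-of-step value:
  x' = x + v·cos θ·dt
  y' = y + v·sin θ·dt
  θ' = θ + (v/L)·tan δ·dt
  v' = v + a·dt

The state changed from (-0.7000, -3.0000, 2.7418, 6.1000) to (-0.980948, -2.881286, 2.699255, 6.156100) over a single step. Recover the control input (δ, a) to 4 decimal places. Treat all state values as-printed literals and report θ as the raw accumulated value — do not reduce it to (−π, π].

a = (v'−v)/dt = (0.056100)/0.05 = 1.1220
Δθ = θ'−θ = -0.042545;  (v·dt/L) = 6.1000·0.05/2.7 = 0.112963
tan δ = Δθ·L/(v·dt) = -0.376628  →  δ = -0.3602

δ = -0.3602, a = 1.1220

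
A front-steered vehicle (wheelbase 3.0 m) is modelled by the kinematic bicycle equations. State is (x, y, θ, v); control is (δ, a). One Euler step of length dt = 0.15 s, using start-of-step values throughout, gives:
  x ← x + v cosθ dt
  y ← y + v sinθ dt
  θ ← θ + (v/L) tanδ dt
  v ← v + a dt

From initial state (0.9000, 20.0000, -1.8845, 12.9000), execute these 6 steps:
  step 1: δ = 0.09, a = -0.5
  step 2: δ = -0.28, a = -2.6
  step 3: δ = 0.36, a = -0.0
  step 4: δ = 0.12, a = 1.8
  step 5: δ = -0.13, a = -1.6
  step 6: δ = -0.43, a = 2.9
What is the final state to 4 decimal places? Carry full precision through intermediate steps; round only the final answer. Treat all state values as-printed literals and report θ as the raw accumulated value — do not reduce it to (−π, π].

(-2.0046, 9.0680, -2.0706, 12.9000)

after step 1 (δ=0.09, a=-0.5): (0.302891, 18.159433, -1.826293, 12.825000)
after step 2 (δ=-0.28, a=-2.6): (-0.183291, 16.298132, -2.010687, 12.435000)
after step 3 (δ=0.36, a=-0.0): (-0.977590, 14.610457, -1.776658, 12.435000)
after step 4 (δ=0.12, a=1.8): (-1.358868, 12.784592, -1.701688, 12.705000)
after step 5 (δ=-0.13, a=-1.6): (-1.607603, 10.895144, -1.784739, 12.465000)
after step 6 (δ=-0.43, a=2.9): (-2.004578, 9.068022, -2.070575, 12.900000)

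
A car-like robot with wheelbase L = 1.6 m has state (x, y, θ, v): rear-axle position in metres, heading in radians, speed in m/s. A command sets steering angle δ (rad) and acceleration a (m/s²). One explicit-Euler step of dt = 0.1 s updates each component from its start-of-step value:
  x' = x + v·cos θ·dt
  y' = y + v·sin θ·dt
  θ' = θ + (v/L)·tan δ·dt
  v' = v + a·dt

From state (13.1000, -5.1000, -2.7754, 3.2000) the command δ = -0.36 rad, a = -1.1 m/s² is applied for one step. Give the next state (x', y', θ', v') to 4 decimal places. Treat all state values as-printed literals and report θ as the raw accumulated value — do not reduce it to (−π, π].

x' = 13.1000 + 3.2000·cos(-2.7754)·0.1 = 12.8012
y' = -5.1000 + 3.2000·sin(-2.7754)·0.1 = -5.2146
θ' = -2.7754 + (3.2000/1.6)·tan(-0.36)·0.1 = -2.8507
v' = 3.2000 − 1.1000·0.1 = 3.0900

(12.8012, -5.2146, -2.8507, 3.0900)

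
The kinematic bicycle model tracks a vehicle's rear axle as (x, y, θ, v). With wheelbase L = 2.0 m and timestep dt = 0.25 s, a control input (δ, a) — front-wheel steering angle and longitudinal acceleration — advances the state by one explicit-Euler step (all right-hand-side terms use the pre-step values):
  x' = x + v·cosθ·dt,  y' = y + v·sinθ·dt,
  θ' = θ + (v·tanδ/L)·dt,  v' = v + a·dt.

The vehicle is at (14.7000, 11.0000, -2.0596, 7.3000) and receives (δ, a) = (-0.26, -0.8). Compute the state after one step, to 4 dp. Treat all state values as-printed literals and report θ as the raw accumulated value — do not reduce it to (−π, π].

(13.8430, 9.3887, -2.3023, 7.1000)

x' = 14.7000 + 7.3000·cos(-2.0596)·0.25 = 13.8430
y' = 11.0000 + 7.3000·sin(-2.0596)·0.25 = 9.3887
θ' = -2.0596 + (7.3000/2.0)·tan(-0.26)·0.25 = -2.3023
v' = 7.3000 − 0.8000·0.25 = 7.1000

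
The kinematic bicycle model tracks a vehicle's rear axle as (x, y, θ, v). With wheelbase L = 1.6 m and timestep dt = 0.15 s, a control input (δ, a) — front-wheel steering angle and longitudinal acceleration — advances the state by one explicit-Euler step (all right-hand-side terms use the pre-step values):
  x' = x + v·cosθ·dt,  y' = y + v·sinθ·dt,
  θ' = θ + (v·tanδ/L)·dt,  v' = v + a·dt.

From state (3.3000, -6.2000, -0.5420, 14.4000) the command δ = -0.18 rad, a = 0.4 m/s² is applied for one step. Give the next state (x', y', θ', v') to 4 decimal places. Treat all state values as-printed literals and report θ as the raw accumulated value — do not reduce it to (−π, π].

x' = 3.3000 + 14.4000·cos(-0.5420)·0.15 = 5.1504
y' = -6.2000 + 14.4000·sin(-0.5420)·0.15 = -7.3142
θ' = -0.5420 + (14.4000/1.6)·tan(-0.18)·0.15 = -0.7877
v' = 14.4000 + 0.4000·0.15 = 14.4600

(5.1504, -7.3142, -0.7877, 14.4600)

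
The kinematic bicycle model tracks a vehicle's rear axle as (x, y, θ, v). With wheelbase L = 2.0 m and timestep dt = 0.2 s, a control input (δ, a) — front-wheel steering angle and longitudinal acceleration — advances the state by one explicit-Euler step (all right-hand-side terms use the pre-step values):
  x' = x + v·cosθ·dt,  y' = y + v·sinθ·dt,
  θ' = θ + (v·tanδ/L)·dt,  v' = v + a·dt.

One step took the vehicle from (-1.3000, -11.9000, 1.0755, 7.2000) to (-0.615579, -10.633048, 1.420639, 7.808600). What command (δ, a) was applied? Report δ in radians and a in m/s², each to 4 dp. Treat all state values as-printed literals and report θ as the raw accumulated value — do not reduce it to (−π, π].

a = (v'−v)/dt = (0.608600)/0.2 = 3.0430
Δθ = θ'−θ = 0.345139;  (v·dt/L) = 7.2000·0.2/2.0 = 0.720000
tan δ = Δθ·L/(v·dt) = 0.479360  →  δ = 0.4470

δ = 0.4470, a = 3.0430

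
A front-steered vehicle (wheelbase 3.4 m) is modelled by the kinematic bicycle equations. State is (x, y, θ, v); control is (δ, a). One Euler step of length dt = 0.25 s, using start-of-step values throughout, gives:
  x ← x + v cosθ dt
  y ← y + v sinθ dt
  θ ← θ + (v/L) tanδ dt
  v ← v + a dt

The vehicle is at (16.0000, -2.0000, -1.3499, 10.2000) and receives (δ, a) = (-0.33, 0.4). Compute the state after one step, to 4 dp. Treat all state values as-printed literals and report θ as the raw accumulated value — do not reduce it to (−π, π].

x' = 16.0000 + 10.2000·cos(-1.3499)·0.25 = 16.5587
y' = -2.0000 + 10.2000·sin(-1.3499)·0.25 = -4.4880
θ' = -1.3499 + (10.2000/3.4)·tan(-0.33)·0.25 = -1.6068
v' = 10.2000 + 0.4000·0.25 = 10.3000

(16.5587, -4.4880, -1.6068, 10.3000)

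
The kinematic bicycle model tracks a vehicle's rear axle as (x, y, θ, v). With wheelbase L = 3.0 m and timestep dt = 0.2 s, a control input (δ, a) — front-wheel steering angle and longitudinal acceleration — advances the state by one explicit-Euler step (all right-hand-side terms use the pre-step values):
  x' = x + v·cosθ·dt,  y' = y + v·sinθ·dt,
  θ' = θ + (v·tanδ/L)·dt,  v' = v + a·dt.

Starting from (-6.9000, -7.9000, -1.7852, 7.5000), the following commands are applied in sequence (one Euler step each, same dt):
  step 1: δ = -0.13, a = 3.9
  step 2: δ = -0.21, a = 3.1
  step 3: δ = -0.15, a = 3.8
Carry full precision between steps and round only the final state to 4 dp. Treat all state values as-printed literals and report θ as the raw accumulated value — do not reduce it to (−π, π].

after step 1 (δ=-0.13, a=3.9): (-7.219147, -9.365655, -1.850569, 8.280000)
after step 2 (δ=-0.21, a=3.1): (-7.676430, -10.957267, -1.968223, 8.900000)
after step 3 (δ=-0.15, a=3.8): (-8.365374, -12.598534, -2.057897, 9.660000)

(-8.3654, -12.5985, -2.0579, 9.6600)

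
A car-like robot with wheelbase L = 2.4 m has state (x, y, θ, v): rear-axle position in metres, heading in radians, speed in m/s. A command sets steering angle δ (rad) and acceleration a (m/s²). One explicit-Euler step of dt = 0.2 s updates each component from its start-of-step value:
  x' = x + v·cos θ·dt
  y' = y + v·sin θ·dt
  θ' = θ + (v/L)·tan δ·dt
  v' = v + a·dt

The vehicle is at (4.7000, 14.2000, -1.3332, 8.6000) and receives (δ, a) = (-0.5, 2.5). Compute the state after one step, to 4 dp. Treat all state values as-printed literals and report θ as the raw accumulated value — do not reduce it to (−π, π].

(5.1048, 12.5283, -1.7247, 9.1000)

x' = 4.7000 + 8.6000·cos(-1.3332)·0.2 = 5.1048
y' = 14.2000 + 8.6000·sin(-1.3332)·0.2 = 12.5283
θ' = -1.3332 + (8.6000/2.4)·tan(-0.5)·0.2 = -1.7247
v' = 8.6000 + 2.5000·0.2 = 9.1000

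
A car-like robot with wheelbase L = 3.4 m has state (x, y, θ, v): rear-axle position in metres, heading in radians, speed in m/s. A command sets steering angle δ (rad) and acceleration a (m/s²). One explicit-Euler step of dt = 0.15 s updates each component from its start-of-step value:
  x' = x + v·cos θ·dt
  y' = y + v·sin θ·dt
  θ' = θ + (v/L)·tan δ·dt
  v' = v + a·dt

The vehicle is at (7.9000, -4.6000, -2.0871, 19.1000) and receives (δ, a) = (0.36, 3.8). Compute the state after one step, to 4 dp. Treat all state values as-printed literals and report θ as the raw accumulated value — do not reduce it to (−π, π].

x' = 7.9000 + 19.1000·cos(-2.0871)·0.15 = 6.4856
y' = -4.6000 + 19.1000·sin(-2.0871)·0.15 = -7.0915
θ' = -2.0871 + (19.1000/3.4)·tan(0.36)·0.15 = -1.7699
v' = 19.1000 + 3.8000·0.15 = 19.6700

(6.4856, -7.0915, -1.7699, 19.6700)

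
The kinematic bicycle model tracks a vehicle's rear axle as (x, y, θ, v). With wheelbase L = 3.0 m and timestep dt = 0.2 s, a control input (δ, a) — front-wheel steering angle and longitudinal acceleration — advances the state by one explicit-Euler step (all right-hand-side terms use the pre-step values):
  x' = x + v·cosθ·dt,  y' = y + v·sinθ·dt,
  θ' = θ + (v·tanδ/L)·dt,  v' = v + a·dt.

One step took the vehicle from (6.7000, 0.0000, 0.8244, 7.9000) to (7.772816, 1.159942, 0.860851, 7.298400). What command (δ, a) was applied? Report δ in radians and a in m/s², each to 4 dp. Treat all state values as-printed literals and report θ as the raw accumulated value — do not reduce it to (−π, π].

δ = 0.0691, a = -3.0080

a = (v'−v)/dt = (-0.601600)/0.2 = -3.0080
Δθ = θ'−θ = 0.036451;  (v·dt/L) = 7.9000·0.2/3.0 = 0.526667
tan δ = Δθ·L/(v·dt) = 0.069211  →  δ = 0.0691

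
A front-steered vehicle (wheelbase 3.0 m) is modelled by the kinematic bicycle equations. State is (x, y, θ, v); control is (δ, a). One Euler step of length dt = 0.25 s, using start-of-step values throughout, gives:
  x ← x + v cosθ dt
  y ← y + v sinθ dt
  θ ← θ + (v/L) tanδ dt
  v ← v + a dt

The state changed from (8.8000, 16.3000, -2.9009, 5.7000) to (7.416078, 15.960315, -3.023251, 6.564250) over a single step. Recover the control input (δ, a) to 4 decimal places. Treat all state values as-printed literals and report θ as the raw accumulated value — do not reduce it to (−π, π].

δ = -0.2521, a = 3.4570

a = (v'−v)/dt = (0.864250)/0.25 = 3.4570
Δθ = θ'−θ = -0.122351;  (v·dt/L) = 5.7000·0.25/3.0 = 0.475000
tan δ = Δθ·L/(v·dt) = -0.257581  →  δ = -0.2521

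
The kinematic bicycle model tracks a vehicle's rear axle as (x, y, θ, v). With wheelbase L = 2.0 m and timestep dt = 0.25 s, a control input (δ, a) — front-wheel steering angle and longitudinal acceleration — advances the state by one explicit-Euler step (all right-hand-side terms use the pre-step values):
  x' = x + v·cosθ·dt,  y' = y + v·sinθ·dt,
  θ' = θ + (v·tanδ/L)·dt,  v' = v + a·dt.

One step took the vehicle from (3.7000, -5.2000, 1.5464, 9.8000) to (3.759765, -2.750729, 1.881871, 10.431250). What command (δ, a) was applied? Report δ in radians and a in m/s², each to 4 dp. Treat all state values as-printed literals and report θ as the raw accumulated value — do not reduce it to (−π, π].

δ = 0.2673, a = 2.5250

a = (v'−v)/dt = (0.631250)/0.25 = 2.5250
Δθ = θ'−θ = 0.335471;  (v·dt/L) = 9.8000·0.25/2.0 = 1.225000
tan δ = Δθ·L/(v·dt) = 0.273854  →  δ = 0.2673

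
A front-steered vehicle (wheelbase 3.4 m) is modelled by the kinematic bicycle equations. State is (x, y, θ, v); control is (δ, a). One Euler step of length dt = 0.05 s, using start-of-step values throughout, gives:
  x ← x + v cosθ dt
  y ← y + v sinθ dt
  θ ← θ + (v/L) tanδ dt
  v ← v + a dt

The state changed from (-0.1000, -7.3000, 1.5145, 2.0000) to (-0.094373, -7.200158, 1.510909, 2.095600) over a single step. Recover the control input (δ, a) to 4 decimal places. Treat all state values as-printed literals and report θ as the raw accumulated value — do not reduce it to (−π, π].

a = (v'−v)/dt = (0.095600)/0.05 = 1.9120
Δθ = θ'−θ = -0.003591;  (v·dt/L) = 2.0000·0.05/3.4 = 0.029412
tan δ = Δθ·L/(v·dt) = -0.122094  →  δ = -0.1215

δ = -0.1215, a = 1.9120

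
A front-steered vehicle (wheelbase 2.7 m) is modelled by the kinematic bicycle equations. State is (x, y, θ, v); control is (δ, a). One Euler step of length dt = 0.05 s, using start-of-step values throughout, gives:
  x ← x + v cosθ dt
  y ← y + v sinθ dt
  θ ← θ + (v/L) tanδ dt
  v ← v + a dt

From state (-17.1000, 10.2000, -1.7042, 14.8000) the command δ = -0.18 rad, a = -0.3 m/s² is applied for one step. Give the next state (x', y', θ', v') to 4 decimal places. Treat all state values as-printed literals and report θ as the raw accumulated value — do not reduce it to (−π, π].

(-17.1984, 9.4666, -1.7541, 14.7850)

x' = -17.1000 + 14.8000·cos(-1.7042)·0.05 = -17.1984
y' = 10.2000 + 14.8000·sin(-1.7042)·0.05 = 9.4666
θ' = -1.7042 + (14.8000/2.7)·tan(-0.18)·0.05 = -1.7541
v' = 14.8000 − 0.3000·0.05 = 14.7850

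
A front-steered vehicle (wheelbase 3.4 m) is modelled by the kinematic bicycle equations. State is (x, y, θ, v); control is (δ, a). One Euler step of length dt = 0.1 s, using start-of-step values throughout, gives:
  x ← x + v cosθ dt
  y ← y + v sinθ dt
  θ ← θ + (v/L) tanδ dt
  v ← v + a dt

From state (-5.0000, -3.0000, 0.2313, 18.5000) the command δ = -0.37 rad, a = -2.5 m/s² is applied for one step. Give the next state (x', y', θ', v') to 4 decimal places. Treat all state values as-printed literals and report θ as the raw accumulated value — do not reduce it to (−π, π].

(-3.1993, -2.5759, 0.0203, 18.2500)

x' = -5.0000 + 18.5000·cos(0.2313)·0.1 = -3.1993
y' = -3.0000 + 18.5000·sin(0.2313)·0.1 = -2.5759
θ' = 0.2313 + (18.5000/3.4)·tan(-0.37)·0.1 = 0.0203
v' = 18.5000 − 2.5000·0.1 = 18.2500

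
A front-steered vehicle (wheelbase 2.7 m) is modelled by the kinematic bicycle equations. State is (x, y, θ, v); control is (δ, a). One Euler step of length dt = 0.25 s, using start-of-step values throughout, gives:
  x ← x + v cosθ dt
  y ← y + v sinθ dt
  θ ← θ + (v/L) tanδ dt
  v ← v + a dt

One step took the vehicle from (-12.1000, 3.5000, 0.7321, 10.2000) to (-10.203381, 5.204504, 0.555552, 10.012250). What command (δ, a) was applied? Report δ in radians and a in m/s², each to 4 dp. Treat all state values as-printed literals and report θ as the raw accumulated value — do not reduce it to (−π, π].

a = (v'−v)/dt = (-0.187750)/0.25 = -0.7510
Δθ = θ'−θ = -0.176548;  (v·dt/L) = 10.2000·0.25/2.7 = 0.944444
tan δ = Δθ·L/(v·dt) = -0.186933  →  δ = -0.1848

δ = -0.1848, a = -0.7510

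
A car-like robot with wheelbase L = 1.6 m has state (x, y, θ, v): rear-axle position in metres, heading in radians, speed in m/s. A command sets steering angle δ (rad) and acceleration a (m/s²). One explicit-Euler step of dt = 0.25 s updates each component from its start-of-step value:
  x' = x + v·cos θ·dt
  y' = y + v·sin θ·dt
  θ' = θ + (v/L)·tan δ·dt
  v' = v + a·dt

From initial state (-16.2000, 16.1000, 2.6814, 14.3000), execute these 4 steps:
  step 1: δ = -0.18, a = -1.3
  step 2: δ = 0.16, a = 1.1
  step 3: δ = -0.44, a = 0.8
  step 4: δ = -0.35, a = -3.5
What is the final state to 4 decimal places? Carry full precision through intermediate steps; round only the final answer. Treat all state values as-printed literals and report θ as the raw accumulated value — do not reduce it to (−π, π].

(-24.7956, 25.7160, 0.7548, 13.5750)

after step 1 (δ=-0.18, a=-1.3): (-19.403082, 17.687732, 2.274812, 13.975000)
after step 2 (δ=0.16, a=1.1): (-21.664529, 20.350840, 2.627199, 14.250000)
after step 3 (δ=-0.44, a=0.8): (-24.766011, 22.103615, 1.578977, 14.450000)
after step 4 (δ=-0.35, a=-3.5): (-24.795562, 25.715994, 0.754811, 13.575000)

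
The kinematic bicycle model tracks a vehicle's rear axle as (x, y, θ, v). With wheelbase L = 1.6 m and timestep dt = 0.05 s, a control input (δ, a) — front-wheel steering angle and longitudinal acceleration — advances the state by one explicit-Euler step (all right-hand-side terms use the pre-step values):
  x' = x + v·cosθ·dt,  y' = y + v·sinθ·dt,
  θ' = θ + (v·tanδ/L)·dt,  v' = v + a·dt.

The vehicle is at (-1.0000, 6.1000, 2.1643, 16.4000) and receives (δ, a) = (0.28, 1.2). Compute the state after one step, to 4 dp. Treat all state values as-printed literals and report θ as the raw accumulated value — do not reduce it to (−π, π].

(-1.4586, 6.7798, 2.3117, 16.4600)

x' = -1.0000 + 16.4000·cos(2.1643)·0.05 = -1.4586
y' = 6.1000 + 16.4000·sin(2.1643)·0.05 = 6.7798
θ' = 2.1643 + (16.4000/1.6)·tan(0.28)·0.05 = 2.3117
v' = 16.4000 + 1.2000·0.05 = 16.4600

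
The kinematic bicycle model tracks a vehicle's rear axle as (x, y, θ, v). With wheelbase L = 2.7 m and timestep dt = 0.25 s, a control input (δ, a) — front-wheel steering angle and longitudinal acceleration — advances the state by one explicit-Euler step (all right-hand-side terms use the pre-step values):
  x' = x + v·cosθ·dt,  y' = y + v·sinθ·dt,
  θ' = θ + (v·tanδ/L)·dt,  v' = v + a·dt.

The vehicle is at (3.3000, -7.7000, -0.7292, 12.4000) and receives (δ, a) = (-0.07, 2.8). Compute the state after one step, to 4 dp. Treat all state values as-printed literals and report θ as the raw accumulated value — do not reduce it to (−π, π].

x' = 3.3000 + 12.4000·cos(-0.7292)·0.25 = 5.6117
y' = -7.7000 + 12.4000·sin(-0.7292)·0.25 = -9.7654
θ' = -0.7292 + (12.4000/2.7)·tan(-0.07)·0.25 = -0.8097
v' = 12.4000 + 2.8000·0.25 = 13.1000

(5.6117, -9.7654, -0.8097, 13.1000)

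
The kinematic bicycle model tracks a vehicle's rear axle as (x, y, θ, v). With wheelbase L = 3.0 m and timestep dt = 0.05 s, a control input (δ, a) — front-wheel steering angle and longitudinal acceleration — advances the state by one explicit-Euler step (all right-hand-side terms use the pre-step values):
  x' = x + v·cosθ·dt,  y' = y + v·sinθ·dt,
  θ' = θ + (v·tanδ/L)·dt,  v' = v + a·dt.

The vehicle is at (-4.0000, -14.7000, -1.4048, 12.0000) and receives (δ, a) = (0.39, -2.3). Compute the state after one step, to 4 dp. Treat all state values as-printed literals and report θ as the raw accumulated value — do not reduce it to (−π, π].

x' = -4.0000 + 12.0000·cos(-1.4048)·0.05 = -3.9009
y' = -14.7000 + 12.0000·sin(-1.4048)·0.05 = -15.2918
θ' = -1.4048 + (12.0000/3.0)·tan(0.39)·0.05 = -1.3226
v' = 12.0000 − 2.3000·0.05 = 11.8850

(-3.9009, -15.2918, -1.3226, 11.8850)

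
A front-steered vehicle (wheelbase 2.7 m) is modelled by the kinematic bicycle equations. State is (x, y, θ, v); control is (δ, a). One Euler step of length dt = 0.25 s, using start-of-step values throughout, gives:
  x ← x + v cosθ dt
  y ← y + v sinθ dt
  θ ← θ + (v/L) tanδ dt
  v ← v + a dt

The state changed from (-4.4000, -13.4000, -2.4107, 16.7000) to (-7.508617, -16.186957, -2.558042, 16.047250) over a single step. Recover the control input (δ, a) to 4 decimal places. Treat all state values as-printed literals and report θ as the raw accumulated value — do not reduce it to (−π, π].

δ = -0.0950, a = -2.6110

a = (v'−v)/dt = (-0.652750)/0.25 = -2.6110
Δθ = θ'−θ = -0.147342;  (v·dt/L) = 16.7000·0.25/2.7 = 1.546296
tan δ = Δθ·L/(v·dt) = -0.095287  →  δ = -0.0950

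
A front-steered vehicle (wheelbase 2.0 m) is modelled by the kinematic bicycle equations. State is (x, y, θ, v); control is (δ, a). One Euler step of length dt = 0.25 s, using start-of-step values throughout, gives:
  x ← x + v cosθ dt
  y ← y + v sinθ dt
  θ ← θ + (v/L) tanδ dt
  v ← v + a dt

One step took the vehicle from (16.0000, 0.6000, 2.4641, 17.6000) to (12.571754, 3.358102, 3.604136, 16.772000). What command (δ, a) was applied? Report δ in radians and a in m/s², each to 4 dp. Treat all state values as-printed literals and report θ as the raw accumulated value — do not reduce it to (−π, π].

a = (v'−v)/dt = (-0.828000)/0.25 = -3.3120
Δθ = θ'−θ = 1.140036;  (v·dt/L) = 17.6000·0.25/2.0 = 2.200000
tan δ = Δθ·L/(v·dt) = 0.518198  →  δ = 0.4781

δ = 0.4781, a = -3.3120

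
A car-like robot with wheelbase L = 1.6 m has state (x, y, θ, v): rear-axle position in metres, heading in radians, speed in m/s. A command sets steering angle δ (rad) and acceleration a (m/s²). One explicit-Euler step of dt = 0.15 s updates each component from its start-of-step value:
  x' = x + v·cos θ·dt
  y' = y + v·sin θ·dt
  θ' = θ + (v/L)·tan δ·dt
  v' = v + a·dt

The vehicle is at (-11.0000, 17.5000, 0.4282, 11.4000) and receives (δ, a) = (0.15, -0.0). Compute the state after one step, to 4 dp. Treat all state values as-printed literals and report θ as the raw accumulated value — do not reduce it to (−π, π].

x' = -11.0000 + 11.4000·cos(0.4282)·0.15 = -9.4444
y' = 17.5000 + 11.4000·sin(0.4282)·0.15 = 18.2101
θ' = 0.4282 + (11.4000/1.6)·tan(0.15)·0.15 = 0.5897
v' = 11.4000 + 0.0000·0.15 = 11.4000

(-9.4444, 18.2101, 0.5897, 11.4000)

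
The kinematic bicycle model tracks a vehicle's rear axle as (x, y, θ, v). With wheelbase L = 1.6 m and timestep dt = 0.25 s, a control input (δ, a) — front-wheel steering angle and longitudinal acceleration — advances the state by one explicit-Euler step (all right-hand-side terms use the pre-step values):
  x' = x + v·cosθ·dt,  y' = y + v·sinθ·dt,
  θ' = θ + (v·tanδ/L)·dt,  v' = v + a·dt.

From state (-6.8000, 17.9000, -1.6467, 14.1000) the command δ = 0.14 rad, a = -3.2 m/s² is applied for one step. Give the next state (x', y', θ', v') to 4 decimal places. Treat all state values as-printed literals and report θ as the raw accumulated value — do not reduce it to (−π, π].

x' = -6.8000 + 14.1000·cos(-1.6467)·0.25 = -7.0673
y' = 17.9000 + 14.1000·sin(-1.6467)·0.25 = 14.3851
θ' = -1.6467 + (14.1000/1.6)·tan(0.14)·0.25 = -1.3362
v' = 14.1000 − 3.2000·0.25 = 13.3000

(-7.0673, 14.3851, -1.3362, 13.3000)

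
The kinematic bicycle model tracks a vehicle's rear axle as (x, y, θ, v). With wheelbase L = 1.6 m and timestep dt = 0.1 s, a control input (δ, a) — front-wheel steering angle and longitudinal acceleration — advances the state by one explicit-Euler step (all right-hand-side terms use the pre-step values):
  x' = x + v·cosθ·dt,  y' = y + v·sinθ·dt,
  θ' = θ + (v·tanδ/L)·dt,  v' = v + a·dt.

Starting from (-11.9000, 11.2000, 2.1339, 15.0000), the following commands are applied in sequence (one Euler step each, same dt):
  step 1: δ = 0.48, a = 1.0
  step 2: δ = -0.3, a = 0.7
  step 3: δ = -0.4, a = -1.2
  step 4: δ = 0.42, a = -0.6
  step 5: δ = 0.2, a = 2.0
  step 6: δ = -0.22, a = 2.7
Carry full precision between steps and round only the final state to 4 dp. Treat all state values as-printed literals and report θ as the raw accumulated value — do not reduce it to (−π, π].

(-17.8877, 17.6560, 2.3268, 15.4600)

after step 1 (δ=0.48, a=1.0): (-12.700720, 12.468404, 2.621973, 15.100000)
after step 2 (δ=-0.3, a=0.7): (-14.011412, 13.218195, 2.330037, 15.170000)
after step 3 (δ=-0.4, a=-1.2): (-15.055670, 14.318565, 1.929176, 15.050000)
after step 4 (δ=0.42, a=-0.6): (-15.583559, 15.727947, 2.349233, 14.990000)
after step 5 (δ=0.2, a=2.0): (-16.636108, 16.795253, 2.539147, 15.190000)
after step 6 (δ=-0.22, a=2.7): (-17.887692, 17.656008, 2.326848, 15.460000)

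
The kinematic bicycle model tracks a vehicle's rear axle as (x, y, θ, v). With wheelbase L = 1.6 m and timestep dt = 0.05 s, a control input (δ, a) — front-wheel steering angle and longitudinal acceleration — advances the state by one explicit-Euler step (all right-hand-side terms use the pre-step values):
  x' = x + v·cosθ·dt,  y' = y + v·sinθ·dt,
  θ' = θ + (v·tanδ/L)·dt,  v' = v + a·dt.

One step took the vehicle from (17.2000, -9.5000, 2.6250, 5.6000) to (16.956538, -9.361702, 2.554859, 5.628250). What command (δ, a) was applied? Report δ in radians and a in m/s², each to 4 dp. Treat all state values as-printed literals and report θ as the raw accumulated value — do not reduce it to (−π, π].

δ = -0.3812, a = 0.5650

a = (v'−v)/dt = (0.028250)/0.05 = 0.5650
Δθ = θ'−θ = -0.070141;  (v·dt/L) = 5.6000·0.05/1.6 = 0.175000
tan δ = Δθ·L/(v·dt) = -0.400806  →  δ = -0.3812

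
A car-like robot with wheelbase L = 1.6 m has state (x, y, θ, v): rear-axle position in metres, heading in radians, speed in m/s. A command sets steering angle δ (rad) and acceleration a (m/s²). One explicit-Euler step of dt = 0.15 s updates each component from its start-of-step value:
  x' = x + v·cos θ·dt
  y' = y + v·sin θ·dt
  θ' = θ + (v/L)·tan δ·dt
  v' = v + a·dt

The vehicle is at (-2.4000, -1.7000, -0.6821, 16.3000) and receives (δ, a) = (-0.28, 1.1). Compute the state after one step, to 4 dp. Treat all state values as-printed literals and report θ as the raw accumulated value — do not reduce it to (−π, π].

x' = -2.4000 + 16.3000·cos(-0.6821)·0.15 = -0.5021
y' = -1.7000 + 16.3000·sin(-0.6821)·0.15 = -3.2414
θ' = -0.6821 + (16.3000/1.6)·tan(-0.28)·0.15 = -1.1215
v' = 16.3000 + 1.1000·0.15 = 16.4650

(-0.5021, -3.2414, -1.1215, 16.4650)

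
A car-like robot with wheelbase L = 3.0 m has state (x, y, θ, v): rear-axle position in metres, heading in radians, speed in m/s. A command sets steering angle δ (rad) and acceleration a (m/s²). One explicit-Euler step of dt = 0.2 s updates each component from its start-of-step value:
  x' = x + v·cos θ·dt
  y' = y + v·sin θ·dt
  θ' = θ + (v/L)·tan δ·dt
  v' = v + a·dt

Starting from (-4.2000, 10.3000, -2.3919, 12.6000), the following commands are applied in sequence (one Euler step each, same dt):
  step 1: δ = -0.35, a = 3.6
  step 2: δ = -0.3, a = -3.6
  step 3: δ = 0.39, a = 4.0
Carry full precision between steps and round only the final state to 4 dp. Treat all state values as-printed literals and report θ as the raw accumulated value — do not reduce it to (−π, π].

after step 1 (δ=-0.35, a=3.6): (-6.044384, 8.582837, -2.698524, 13.320000)
after step 2 (δ=-0.3, a=-3.6): (-8.451149, 7.440743, -2.973215, 12.600000)
after step 3 (δ=0.39, a=4.0): (-10.935511, 7.018433, -2.627928, 13.400000)

(-10.9355, 7.0184, -2.6279, 13.4000)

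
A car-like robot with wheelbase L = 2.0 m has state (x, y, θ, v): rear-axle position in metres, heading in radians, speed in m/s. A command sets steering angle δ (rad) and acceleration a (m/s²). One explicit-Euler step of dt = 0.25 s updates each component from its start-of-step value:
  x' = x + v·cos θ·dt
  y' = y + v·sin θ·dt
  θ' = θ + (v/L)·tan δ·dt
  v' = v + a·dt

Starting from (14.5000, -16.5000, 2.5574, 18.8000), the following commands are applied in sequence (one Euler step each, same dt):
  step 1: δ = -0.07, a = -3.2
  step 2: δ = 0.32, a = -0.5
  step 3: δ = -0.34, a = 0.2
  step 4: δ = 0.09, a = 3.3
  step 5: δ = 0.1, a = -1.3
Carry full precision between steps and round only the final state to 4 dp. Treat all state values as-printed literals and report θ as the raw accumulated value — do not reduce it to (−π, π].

after step 1 (δ=-0.07, a=-3.2): (10.579459, -13.907827, 2.392631, 18.000000)
after step 2 (δ=0.32, a=-0.5): (7.283677, -10.843873, 3.138257, 17.875000)
after step 3 (δ=-0.34, a=0.2): (2.814952, -10.828966, 2.347876, 17.925000)
after step 4 (δ=0.09, a=3.3): (-0.327303, -7.633995, 2.550079, 18.750000)
after step 5 (δ=0.1, a=-1.3): (-4.218384, -5.020159, 2.785238, 18.425000)

(-4.2184, -5.0202, 2.7852, 18.4250)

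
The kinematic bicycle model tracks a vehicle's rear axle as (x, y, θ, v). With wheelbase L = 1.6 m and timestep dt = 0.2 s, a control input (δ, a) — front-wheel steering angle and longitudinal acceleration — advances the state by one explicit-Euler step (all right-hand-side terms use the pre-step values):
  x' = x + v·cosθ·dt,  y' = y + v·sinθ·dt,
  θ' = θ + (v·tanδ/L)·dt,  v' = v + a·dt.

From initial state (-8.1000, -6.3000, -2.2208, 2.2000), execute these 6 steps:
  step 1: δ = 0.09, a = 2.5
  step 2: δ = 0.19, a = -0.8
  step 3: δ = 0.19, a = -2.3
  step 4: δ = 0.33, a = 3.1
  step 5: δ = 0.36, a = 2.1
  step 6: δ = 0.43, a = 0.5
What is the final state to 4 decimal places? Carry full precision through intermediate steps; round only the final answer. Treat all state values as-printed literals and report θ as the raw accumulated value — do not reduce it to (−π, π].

(-9.5411, -8.9781, -1.6751, 3.2200)

after step 1 (δ=0.09, a=2.5): (-8.366283, -6.650276, -2.195983, 2.700000)
after step 2 (δ=0.19, a=-0.8): (-8.682318, -7.088137, -2.131075, 2.540000)
after step 3 (δ=0.19, a=-2.3): (-8.952280, -7.518467, -2.070013, 2.080000)
after step 4 (δ=0.33, a=3.1): (-9.151435, -7.883698, -1.980957, 2.700000)
after step 5 (δ=0.36, a=2.1): (-9.366764, -8.378908, -1.853921, 3.120000)
after step 6 (δ=0.43, a=0.5): (-9.541083, -8.978065, -1.675059, 3.220000)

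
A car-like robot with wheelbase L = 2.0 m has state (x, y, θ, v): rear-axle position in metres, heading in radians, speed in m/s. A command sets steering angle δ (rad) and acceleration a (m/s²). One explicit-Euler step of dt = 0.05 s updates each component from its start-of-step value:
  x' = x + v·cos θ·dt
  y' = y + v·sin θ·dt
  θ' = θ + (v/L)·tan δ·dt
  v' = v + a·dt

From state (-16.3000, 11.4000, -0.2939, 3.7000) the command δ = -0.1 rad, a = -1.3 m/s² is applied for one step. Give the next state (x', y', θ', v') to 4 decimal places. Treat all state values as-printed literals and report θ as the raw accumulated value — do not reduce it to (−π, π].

(-16.1229, 11.3464, -0.3032, 3.6350)

x' = -16.3000 + 3.7000·cos(-0.2939)·0.05 = -16.1229
y' = 11.4000 + 3.7000·sin(-0.2939)·0.05 = 11.3464
θ' = -0.2939 + (3.7000/2.0)·tan(-0.1)·0.05 = -0.3032
v' = 3.7000 − 1.3000·0.05 = 3.6350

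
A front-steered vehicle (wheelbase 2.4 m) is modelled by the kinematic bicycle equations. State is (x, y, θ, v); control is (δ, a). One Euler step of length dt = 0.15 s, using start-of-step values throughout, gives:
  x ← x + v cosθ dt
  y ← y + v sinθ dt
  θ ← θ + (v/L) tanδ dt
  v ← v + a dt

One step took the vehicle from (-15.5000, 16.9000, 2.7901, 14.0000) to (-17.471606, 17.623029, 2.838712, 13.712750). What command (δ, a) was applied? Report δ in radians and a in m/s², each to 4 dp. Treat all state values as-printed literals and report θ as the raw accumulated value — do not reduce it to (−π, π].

a = (v'−v)/dt = (-0.287250)/0.15 = -1.9150
Δθ = θ'−θ = 0.048612;  (v·dt/L) = 14.0000·0.15/2.4 = 0.875000
tan δ = Δθ·L/(v·dt) = 0.055557  →  δ = 0.0555

δ = 0.0555, a = -1.9150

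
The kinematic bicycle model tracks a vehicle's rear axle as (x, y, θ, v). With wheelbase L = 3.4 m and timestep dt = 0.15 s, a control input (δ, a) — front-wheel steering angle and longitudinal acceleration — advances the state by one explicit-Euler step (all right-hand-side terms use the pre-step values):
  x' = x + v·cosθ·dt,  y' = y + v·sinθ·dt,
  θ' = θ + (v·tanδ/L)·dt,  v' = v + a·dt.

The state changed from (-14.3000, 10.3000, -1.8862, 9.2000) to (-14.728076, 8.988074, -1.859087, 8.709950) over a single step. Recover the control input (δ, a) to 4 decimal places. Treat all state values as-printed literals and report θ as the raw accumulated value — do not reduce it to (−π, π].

a = (v'−v)/dt = (-0.490050)/0.15 = -3.2670
Δθ = θ'−θ = 0.027113;  (v·dt/L) = 9.2000·0.15/3.4 = 0.405882
tan δ = Δθ·L/(v·dt) = 0.066800  →  δ = 0.0667

δ = 0.0667, a = -3.2670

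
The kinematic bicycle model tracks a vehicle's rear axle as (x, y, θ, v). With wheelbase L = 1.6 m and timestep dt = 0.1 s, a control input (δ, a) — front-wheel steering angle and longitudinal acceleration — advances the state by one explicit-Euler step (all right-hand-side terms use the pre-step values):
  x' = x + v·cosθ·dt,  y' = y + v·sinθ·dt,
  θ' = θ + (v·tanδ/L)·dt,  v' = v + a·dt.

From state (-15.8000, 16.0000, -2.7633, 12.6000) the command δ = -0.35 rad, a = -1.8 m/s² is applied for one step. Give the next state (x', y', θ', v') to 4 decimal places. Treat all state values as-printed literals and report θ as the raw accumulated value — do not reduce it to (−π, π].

x' = -15.8000 + 12.6000·cos(-2.7633)·0.1 = -16.9709
y' = 16.0000 + 12.6000·sin(-2.7633)·0.1 = 15.5346
θ' = -2.7633 + (12.6000/1.6)·tan(-0.35)·0.1 = -3.0508
v' = 12.6000 − 1.8000·0.1 = 12.4200

(-16.9709, 15.5346, -3.0508, 12.4200)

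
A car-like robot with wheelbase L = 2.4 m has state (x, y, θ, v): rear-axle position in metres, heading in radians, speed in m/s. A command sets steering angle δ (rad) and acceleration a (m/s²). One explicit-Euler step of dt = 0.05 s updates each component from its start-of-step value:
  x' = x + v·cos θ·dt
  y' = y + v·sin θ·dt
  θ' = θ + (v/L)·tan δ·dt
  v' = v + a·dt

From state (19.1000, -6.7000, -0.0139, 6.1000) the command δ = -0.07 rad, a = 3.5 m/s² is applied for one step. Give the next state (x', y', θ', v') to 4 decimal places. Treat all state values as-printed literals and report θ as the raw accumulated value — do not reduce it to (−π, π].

x' = 19.1000 + 6.1000·cos(-0.0139)·0.05 = 19.4050
y' = -6.7000 + 6.1000·sin(-0.0139)·0.05 = -6.7042
θ' = -0.0139 + (6.1000/2.4)·tan(-0.07)·0.05 = -0.0228
v' = 6.1000 + 3.5000·0.05 = 6.2750

(19.4050, -6.7042, -0.0228, 6.2750)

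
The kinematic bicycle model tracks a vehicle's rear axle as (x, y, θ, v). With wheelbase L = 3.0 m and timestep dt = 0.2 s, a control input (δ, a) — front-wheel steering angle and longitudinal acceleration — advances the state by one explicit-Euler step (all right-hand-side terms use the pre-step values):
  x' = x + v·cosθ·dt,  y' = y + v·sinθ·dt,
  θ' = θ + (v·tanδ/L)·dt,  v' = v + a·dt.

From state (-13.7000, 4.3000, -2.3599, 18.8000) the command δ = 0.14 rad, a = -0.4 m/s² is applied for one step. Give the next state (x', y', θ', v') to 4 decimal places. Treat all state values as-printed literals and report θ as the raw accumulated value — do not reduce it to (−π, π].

(-16.3686, 1.6511, -2.1833, 18.7200)

x' = -13.7000 + 18.8000·cos(-2.3599)·0.2 = -16.3686
y' = 4.3000 + 18.8000·sin(-2.3599)·0.2 = 1.6511
θ' = -2.3599 + (18.8000/3.0)·tan(0.14)·0.2 = -2.1833
v' = 18.8000 − 0.4000·0.2 = 18.7200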